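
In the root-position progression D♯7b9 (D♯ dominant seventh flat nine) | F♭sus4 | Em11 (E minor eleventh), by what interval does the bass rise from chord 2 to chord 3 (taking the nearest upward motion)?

The roots are F♭ and E.
7 letter names make it a seventh; at 12 semitones (a half step wider than major) the quality is augmented.

augmented seventh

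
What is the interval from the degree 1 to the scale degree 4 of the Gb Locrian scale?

Gb locrian: Gb Abb Bbb Cb Dbb Ebb Fb.
Degree 1 = Gb; degree 4 = Cb.
From Gb to Cb is 5 semitones, exactly the perfect fourth.

perfect 4th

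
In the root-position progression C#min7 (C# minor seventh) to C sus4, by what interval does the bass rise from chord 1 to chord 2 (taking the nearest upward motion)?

The roots are C# and C.
C# up to C is 11 semitones, a half step narrower than a perfect octave, so the interval is diminished.

diminished octave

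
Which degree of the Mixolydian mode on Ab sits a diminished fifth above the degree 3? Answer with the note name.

Gb

The scale is Ab Bb C Db Eb F Gb.
The degree 3 is C; a diminished fifth above that is Gb — scale degree 7.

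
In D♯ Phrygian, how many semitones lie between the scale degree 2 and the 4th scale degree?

The scale is D♯ E F♯ G♯ A♯ B C♯.
E up to G♯ is a major third — 4 semitones.

4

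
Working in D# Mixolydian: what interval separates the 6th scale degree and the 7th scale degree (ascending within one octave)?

Spelling D# Mixolydian: D# E# F## G# A# B# C#.
So we need the interval from B# up to C#.
From B# to C#: 1 semitone over a second = minor.

minor second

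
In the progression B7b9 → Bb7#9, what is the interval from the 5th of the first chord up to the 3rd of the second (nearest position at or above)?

m6

B7b9 has F# as its 5th, and Bb7#9 has D as its 3rd.
6 letter names make it a sixth; at 8 semitones (a half step narrower than major) the quality is minor.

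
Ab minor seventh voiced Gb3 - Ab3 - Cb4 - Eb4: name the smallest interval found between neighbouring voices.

major second

Adjacent intervals: Gb3→Ab3 = major second; Ab3→Cb4 = minor third; Cb4→Eb4 = major third.
The smallest is Gb3 to Ab3, a major second (2 semitones).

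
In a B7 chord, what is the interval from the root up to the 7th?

minor 7th

B dominant seventh is spelled B D# F# A.
So we need the interval from B up to A.
7 letter names make it a seventh; at 10 semitones (a half step narrower than major) the quality is minor.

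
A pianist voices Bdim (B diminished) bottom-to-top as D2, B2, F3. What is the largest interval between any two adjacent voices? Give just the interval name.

major sixth

Adjacent intervals: D2→B2 = major sixth; B2→F3 = diminished fifth.
The largest is D2 to B2, a major sixth (9 semitones).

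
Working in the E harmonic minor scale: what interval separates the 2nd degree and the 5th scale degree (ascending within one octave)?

E harmonic minor: E F# G A B C D#.
The 2nd degree is F# and the 5th scale degree is B.
F# up to B spans 4 letter names and 5 semitones — a perfect fourth.

perfect 4th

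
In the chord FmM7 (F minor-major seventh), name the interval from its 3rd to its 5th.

Spelling the chord: F–Ab–C–E.
So we need the interval from Ab up to C.
Ab up to C spans 3 letter names and 4 semitones — a major third.

major 3rd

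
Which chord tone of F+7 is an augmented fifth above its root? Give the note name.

F augmented seventh is spelled F A C♯ E♭.
The root is F. An augmented fifth above F is C♯.
C♯ is the chord's 5th.

C#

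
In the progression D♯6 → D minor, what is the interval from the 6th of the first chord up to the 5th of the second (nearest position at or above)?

diminished seventh

D♯6 has B♯ as its 6th, and D minor has A as its 5th.
B♯ up to A is 9 semitones, a whole step narrower than a major seventh, so the interval is diminished.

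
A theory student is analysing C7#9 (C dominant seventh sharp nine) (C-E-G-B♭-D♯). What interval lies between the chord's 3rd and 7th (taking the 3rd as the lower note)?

That puts E below B♭.
5 letter names make it a fifth; at 6 semitones (a half step narrower than perfect) the quality is diminished.

diminished fifth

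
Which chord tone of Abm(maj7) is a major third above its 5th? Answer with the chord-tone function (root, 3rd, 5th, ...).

7th

Spelling the chord: Ab, Cb, Eb, G.
The 5th is Eb. A major third above Eb is G.
G is the chord's 7th.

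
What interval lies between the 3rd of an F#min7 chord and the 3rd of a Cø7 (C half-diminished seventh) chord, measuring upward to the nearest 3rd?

diminished fifth

F#min7 has A as its 3rd, and Cø7 (C half-diminished seventh) has Eb as its 3rd.
A up to Eb is 6 semitones, a half step narrower than a perfect fifth, so the interval is diminished.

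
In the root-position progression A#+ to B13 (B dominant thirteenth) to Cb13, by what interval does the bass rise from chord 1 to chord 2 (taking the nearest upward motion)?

The roots are A# and B.
A# up to B is 1 semitone, a half step narrower than a major second, so the interval is minor.

minor second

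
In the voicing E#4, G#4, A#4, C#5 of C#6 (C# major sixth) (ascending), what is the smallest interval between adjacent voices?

Adjacent intervals: E#4→G#4 = minor third; G#4→A#4 = major second; A#4→C#5 = minor third.
The smallest is G#4 to A#4, a major second (2 semitones).

major second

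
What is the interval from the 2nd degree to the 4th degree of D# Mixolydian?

Spelling D# Mixolydian: D# E# F## G# A# B# C#.
2nd degree = E#; scale degree 4 = G#.
E# up to G# is 3 semitones, a half step narrower than a major third, so the interval is minor.

minor 3rd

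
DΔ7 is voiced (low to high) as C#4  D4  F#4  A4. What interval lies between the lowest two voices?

Those voices are C#4 and D4.
From C# to D: 1 semitone over a second = minor.

minor 2nd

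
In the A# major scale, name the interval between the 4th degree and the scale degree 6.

The scale runs A# B# C## D# E# F## G##.
4th degree = D#; 6th degree = F##.
From D# to F## is 4 semitones, exactly the major third.

M3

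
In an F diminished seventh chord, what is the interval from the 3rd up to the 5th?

F°7 (F diminished seventh) is spelled F–Ab–Cb–Ebb.
3rd = Ab; 5th = Cb.
3 letter names make it a third; at 3 semitones (a half step narrower than major) the quality is minor.

minor 3rd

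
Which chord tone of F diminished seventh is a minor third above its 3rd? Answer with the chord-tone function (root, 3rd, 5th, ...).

5th

Spelling the chord: F–Ab–Cb–Ebb.
The 3rd is Ab. A minor third above Ab is Cb.
Cb is the chord's 5th.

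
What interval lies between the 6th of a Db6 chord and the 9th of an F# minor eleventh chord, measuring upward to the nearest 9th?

augmented 6th

The 6th of Db6 is Bb; the 9th of F# minor eleventh is G#.
From Bb to G#: 10 semitones over a sixth = augmented.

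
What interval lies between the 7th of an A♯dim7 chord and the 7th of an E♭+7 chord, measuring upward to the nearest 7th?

diminished 5th

The 7th of A♯dim7 is G; the 7th of E♭+7 is D♭.
G up to D♭ is 6 semitones, a half step narrower than a perfect fifth, so the interval is diminished.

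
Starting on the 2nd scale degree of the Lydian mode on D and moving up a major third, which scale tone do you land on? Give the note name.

The scale is D E F♯ G♯ A B C♯.
The 2nd scale degree is E; a major third above that is G♯ — scale degree 4.

G#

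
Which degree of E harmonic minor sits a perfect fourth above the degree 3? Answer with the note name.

C

The scale is E F♯ G A B C D♯.
The degree 3 is G; a perfect fourth above that is C — scale degree 6.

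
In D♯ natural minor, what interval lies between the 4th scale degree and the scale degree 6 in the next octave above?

minor 10th

D♯ natural minor: D♯ E♯ F♯ G♯ A♯ B C♯.
The 4th scale degree is G♯ and the 6th scale degree (up an octave) is B.
10 letter names make it a tenth; at 15 semitones (a half step narrower than major) the quality is minor.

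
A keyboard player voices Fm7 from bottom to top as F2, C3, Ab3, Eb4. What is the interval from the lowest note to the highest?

m14

The outer voices are F2 and Eb4.
F up to Eb is 22 semitones, a half step narrower than a major fourteenth, so the interval is minor.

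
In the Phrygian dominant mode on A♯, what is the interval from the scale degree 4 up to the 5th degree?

major second

The scale runs A♯ B C𝄪 D♯ E♯ F♯ G♯.
That puts D♯ below E♯.
From D♯ to E♯ is 2 semitones, exactly the major second.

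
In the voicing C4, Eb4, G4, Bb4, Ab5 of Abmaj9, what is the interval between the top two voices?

Those voices are Bb4 and Ab5.
7 letter names make it a seventh; at 10 semitones (a half step narrower than major) the quality is minor.

minor 7th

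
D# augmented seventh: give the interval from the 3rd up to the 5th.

The chord tones of D#aug7 are D#-F##-A##-C#.
So we need the interval from F## up to A##.
From F## to A## is 4 semitones, exactly the major third.

M3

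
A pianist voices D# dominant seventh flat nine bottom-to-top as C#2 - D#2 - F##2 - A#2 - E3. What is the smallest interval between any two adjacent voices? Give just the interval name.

major second

Adjacent intervals: C#2→D#2 = major second; D#2→F##2 = major third; F##2→A#2 = minor third; A#2→E3 = diminished fifth.
The smallest is C#2 to D#2, a major second (2 semitones).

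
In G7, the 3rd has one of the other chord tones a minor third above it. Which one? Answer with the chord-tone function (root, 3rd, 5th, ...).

G7 is spelled G-B-D-F.
The 3rd is B. A minor third above B is D.
D is the chord's 5th.

5th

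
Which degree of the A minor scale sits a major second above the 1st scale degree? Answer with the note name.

B

The scale is A B C D E F G.
The 1st scale degree is A; a major second above that is B — scale degree 2.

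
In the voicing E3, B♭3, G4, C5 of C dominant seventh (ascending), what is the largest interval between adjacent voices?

Adjacent intervals: E3→B♭3 = diminished fifth; B♭3→G4 = major sixth; G4→C5 = perfect fourth.
The largest is B♭3 to G4, a major sixth (9 semitones).

major sixth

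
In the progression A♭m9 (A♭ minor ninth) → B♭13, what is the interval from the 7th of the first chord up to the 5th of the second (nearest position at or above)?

The 7th of A♭m9 (A♭ minor ninth) is G♭; the 5th of B♭13 is F.
From G♭ to F is 11 semitones, exactly the major seventh.

major seventh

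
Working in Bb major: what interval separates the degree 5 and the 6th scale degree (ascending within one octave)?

M2

Spelling Bb major: Bb C D Eb F G A.
The degree 5 is F and the degree 6 is G.
Counting 2 letters and 2 half steps from F gives a major second.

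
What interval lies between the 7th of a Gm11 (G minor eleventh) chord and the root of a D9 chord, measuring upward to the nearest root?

The 7th of Gm11 (G minor eleventh) is F; the root of D9 is D.
From F to D is 9 semitones, exactly the major sixth.

M6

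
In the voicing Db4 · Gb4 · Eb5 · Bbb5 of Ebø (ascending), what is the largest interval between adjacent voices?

major sixth

Adjacent intervals: Db4→Gb4 = perfect fourth; Gb4→Eb5 = major sixth; Eb5→Bbb5 = diminished fifth.
The largest is Gb4 to Eb5, a major sixth (9 semitones).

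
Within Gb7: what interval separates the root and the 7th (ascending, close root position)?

minor seventh

The chord tones of Gb dominant seventh are Gb-Bb-Db-Fb.
That puts Gb below Fb.
Gb up to Fb is 10 semitones, a half step narrower than a major seventh, so the interval is minor.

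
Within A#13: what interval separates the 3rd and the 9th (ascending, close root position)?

A# dominant thirteenth: A#-C##-E#-G#-B#-F##.
So we need the interval from C## up to B#.
C## up to B# is 10 semitones, a half step narrower than a major seventh, so the interval is minor.

minor seventh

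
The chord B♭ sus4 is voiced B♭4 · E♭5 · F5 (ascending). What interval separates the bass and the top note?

perfect fifth

The outer voices are B♭4 and F5.
B♭ up to F spans 5 letter names and 7 semitones — a perfect fifth.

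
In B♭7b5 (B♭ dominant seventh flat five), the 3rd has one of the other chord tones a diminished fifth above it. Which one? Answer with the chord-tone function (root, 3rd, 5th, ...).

Spelling the chord: B♭-D-F♭-A♭.
The 3rd is D. A diminished fifth above D is A♭.
A♭ is the chord's 7th.

7th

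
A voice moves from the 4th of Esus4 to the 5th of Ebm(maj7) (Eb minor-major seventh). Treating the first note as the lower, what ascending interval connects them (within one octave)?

The 4th of Esus4 is A; the 5th of Ebm(maj7) (Eb minor-major seventh) is Bb.
From A to Bb: 1 semitone over a second = minor.

minor second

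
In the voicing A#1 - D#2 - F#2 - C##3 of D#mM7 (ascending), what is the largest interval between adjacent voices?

Adjacent intervals: A#1→D#2 = perfect fourth; D#2→F#2 = minor third; F#2→C##3 = augmented fifth.
The largest is F#2 to C##3, an augmented fifth (8 semitones).

augmented fifth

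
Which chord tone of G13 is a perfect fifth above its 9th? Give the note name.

G13 (G dominant thirteenth) is spelled G-B-D-F-A-E.
The 9th is A. A perfect fifth above A is E.
E is the chord's 13th.

E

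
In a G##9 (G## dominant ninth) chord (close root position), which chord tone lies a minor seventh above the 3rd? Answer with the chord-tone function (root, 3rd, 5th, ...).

9th

Spelling the chord: G##-B##-D##-F##-A##.
The 3rd is B##. A minor seventh above B## is A##.
A## is the chord's 9th.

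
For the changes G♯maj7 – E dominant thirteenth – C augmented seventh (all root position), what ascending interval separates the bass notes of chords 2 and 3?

The roots are E and C.
From E to C: 8 semitones over a sixth = minor.

minor 6th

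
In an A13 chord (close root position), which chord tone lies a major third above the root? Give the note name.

C#

A13: A C# E G B F#.
The root is A. A major third above A is C#.
C# is the chord's 3rd.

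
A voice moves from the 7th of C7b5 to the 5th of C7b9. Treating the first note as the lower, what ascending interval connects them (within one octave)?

C7b5 has B♭ as its 7th, and C7b9 has G as its 5th.
From B♭ to G is 9 semitones, exactly the major sixth.

major sixth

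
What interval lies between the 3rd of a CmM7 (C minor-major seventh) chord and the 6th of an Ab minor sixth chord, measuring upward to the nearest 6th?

CmM7 (C minor-major seventh) has Eb as its 3rd, and Ab minor sixth has F as its 6th.
Eb up to F spans 2 letter names and 2 semitones — a major second.

M2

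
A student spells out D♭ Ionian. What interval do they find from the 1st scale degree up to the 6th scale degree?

M6

D♭ major: D♭ E♭ F G♭ A♭ B♭ C.
The 1st scale degree is D♭ and the degree 6 is B♭.
From D♭ to B♭ is 9 semitones, exactly the major sixth.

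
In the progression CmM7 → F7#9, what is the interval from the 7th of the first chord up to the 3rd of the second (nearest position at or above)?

CmM7 has B as its 7th, and F7#9 has A as its 3rd.
7 letter names make it a seventh; at 10 semitones (a half step narrower than major) the quality is minor.

minor seventh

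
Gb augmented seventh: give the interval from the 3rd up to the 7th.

Gb+7: Gb-Bb-D-Fb.
That puts Bb below Fb.
From Bb to Fb: 6 semitones over a fifth = diminished.

diminished fifth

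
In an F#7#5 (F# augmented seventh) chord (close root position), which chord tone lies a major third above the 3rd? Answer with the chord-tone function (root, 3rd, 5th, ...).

The chord tones of F#aug7 (F# augmented seventh) are F#, A#, C##, E.
The 3rd is A#. A major third above A# is C##.
C## is the chord's 5th.

5th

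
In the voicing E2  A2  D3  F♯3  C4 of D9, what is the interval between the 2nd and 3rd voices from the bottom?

perfect fourth

Those voices are A2 and D3.
A up to D spans 4 letter names and 5 semitones — a perfect fourth.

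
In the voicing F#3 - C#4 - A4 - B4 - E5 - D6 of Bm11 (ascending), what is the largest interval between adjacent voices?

minor seventh

Adjacent intervals: F#3→C#4 = perfect fifth; C#4→A4 = minor sixth; A4→B4 = major second; B4→E5 = perfect fourth; E5→D6 = minor seventh.
The largest is E5 to D6, a minor seventh (10 semitones).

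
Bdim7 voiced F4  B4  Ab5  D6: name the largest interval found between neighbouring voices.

Adjacent intervals: F4→B4 = augmented fourth; B4→Ab5 = diminished seventh; Ab5→D6 = augmented fourth.
The largest is B4 to Ab5, a diminished seventh (9 semitones).

diminished 7th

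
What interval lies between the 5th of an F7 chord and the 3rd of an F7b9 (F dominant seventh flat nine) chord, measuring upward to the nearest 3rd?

major sixth

The 5th of F7 is C; the 3rd of F7b9 (F dominant seventh flat nine) is A.
C up to A spans 6 letter names and 9 semitones — a major sixth.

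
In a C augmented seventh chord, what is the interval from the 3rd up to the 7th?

d5

The chord tones of C+7 (C augmented seventh) are C-E-G♯-B♭.
So we need the interval from E up to B♭.
E up to B♭ is 6 semitones, a half step narrower than a perfect fifth, so the interval is diminished.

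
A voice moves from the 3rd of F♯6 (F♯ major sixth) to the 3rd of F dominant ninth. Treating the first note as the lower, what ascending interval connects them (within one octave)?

d8

F♯6 (F♯ major sixth) has A♯ as its 3rd, and F dominant ninth has A as its 3rd.
From A♯ to A: 11 semitones over an octave = diminished.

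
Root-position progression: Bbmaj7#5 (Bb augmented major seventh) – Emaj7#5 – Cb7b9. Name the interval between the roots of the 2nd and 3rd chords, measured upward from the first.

The roots are E and Cb.
From E to Cb: 7 semitones over a sixth = diminished.

diminished sixth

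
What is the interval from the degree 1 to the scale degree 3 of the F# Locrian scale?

minor 3rd

F# locrian: F# G A B C D E.
Degree 1 = F#; scale degree 3 = A.
From F# to A: 3 semitones over a third = minor.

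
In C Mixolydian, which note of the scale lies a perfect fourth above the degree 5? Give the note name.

C

The scale is C D E F G A B♭.
The degree 5 is G; a perfect fourth above that is C — scale degree 1.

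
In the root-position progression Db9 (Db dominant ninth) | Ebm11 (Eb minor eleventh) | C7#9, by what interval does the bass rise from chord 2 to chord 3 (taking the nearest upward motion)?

The roots are Eb and C.
From Eb to C is 9 semitones, exactly the major sixth.

M6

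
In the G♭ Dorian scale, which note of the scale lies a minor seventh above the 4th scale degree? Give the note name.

The scale is G♭ A♭ B𝄫 C♭ D♭ E♭ F♭.
The 4th scale degree is C♭; a minor seventh above that is B𝄫 — scale degree 3.

Bbb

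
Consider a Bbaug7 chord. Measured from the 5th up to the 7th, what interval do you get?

The chord tones of Bb augmented seventh are Bb, D, F#, Ab.
The 5th is F# and the 7th is Ab.
From F# to Ab: 2 semitones over a third = diminished.

d3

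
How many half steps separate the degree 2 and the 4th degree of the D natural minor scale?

3

The scale is D E F G A Bb C.
E up to G is a minor third — 3 semitones.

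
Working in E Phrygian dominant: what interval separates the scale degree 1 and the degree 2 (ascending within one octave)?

minor second

E phrygian dominant: E F G# A B C D.
So we need the interval from E up to F.
E up to F is 1 semitone, a half step narrower than a major second, so the interval is minor.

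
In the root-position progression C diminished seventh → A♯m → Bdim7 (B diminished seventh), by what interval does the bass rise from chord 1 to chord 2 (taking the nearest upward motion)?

augmented sixth

The roots are C and A♯.
From C to A♯: 10 semitones over a sixth = augmented.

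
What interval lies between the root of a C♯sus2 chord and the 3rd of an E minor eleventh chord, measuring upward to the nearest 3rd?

The root of C♯sus2 is C♯; the 3rd of E minor eleventh is G.
C♯ up to G is 6 semitones, a half step narrower than a perfect fifth, so the interval is diminished.

d5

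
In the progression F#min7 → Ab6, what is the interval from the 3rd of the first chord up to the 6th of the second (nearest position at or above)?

m6

F#min7 has A as its 3rd, and Ab6 has F as its 6th.
6 letter names make it a sixth; at 8 semitones (a half step narrower than major) the quality is minor.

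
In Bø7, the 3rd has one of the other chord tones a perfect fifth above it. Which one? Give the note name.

A

The chord tones of Bø7 are B, D, F, A.
The 3rd is D. A perfect fifth above D is A.
A is the chord's 7th.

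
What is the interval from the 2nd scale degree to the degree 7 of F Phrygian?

Spelling F Phrygian: F Gb Ab Bb C Db Eb.
2nd scale degree = Gb; degree 7 = Eb.
Counting 6 letters and 9 half steps from Gb gives a major sixth.

major 6th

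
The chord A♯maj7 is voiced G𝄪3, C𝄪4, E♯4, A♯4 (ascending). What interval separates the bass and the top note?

minor ninth

The outer voices are G𝄪3 and A♯4.
G𝄪 up to A♯ is 13 semitones, a half step narrower than a major ninth, so the interval is minor.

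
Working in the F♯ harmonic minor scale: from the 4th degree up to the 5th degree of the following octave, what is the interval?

major ninth

The scale runs F♯ G♯ A B C♯ D E♯.
That puts B below C♯.
Counting 9 letters and 14 half steps from B gives a major ninth.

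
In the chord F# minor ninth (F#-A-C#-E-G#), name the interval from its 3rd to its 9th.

The 3rd is A and the 9th is G#.
A up to G# spans 7 letter names and 11 semitones — a major seventh.

major 7th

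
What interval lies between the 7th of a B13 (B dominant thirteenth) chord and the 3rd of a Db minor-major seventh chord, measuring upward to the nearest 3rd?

diminished sixth

B13 (B dominant thirteenth) has A as its 7th, and Db minor-major seventh has Fb as its 3rd.
6 letter names make it a sixth; at 7 semitones (a whole step narrower than major) the quality is diminished.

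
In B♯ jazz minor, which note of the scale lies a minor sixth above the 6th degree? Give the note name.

E#

The scale is B♯ C𝄪 D♯ E♯ F𝄪 G𝄪 A𝄪.
The 6th degree is G𝄪; a minor sixth above that is E♯ — scale degree 4.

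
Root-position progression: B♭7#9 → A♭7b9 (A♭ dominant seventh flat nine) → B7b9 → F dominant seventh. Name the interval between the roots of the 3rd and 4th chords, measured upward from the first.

The roots are B and F.
From B to F: 6 semitones over a fifth = diminished.

d5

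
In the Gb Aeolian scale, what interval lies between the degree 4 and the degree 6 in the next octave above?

minor 10th

The scale runs Gb Ab Bbb Cb Db Ebb Fb.
So we need the interval from Cb up to Ebb.
From Cb to Ebb: 15 semitones over a tenth = minor.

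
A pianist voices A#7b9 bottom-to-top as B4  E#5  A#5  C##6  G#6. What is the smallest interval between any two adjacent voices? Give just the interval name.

major 3rd

Adjacent intervals: B4→E#5 = augmented fourth; E#5→A#5 = perfect fourth; A#5→C##6 = major third; C##6→G#6 = diminished fifth.
The smallest is A#5 to C##6, a major third (4 semitones).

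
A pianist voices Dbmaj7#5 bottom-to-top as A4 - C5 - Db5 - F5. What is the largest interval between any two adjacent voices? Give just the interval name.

Adjacent intervals: A4→C5 = minor third; C5→Db5 = minor second; Db5→F5 = major third.
The largest is Db5 to F5, a major third (4 semitones).

major third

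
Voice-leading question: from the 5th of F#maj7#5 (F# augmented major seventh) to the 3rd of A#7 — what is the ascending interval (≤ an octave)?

perfect 1st

The 5th of F#maj7#5 (F# augmented major seventh) is C##; the 3rd of A#7 is C##.
C## up to C## spans 1 letter names and 0 semitones — a perfect unison.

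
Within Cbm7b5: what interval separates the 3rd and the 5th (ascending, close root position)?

minor third

Spelling the chord: Cb Ebb Gbb Bbb.
That puts Ebb below Gbb.
Ebb up to Gbb is 3 semitones, a half step narrower than a major third, so the interval is minor.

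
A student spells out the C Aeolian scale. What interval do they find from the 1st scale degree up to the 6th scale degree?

C natural minor: C D Eb F G Ab Bb.
So we need the interval from C up to Ab.
C up to Ab is 8 semitones, a half step narrower than a major sixth, so the interval is minor.

minor 6th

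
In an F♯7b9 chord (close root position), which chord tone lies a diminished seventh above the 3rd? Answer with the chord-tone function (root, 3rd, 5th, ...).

9th

F♯ dominant seventh flat nine is spelled F♯, A♯, C♯, E, G.
The 3rd is A♯. A diminished seventh above A♯ is G.
G is the chord's 9th.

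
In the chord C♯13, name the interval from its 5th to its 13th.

Spelling the chord: C♯ E♯ G♯ B D♯ A♯.
The 5th is G♯ and the 13th is A♯.
G♯ up to A♯ spans 9 letter names and 14 semitones — a major ninth.

major ninth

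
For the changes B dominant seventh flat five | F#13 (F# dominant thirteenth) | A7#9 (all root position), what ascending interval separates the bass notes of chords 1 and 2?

The roots are B and F#.
Counting 5 letters and 7 half steps from B gives a perfect fifth.

perfect 5th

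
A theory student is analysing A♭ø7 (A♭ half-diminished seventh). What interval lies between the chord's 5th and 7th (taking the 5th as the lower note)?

Spelling the chord: A♭ C♭ E𝄫 G♭.
That puts E𝄫 below G♭.
Counting 3 letters and 4 half steps from E𝄫 gives a major third.

major 3rd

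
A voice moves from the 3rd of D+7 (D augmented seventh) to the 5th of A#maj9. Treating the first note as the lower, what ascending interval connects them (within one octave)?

D+7 (D augmented seventh) has F# as its 3rd, and A#maj9 has E# as its 5th.
From F# to E# is 11 semitones, exactly the major seventh.

major seventh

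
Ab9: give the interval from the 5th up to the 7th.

The chord tones of Ab9 are Ab C Eb Gb Bb.
That puts Eb below Gb.
Eb up to Gb is 3 semitones, a half step narrower than a major third, so the interval is minor.

minor 3rd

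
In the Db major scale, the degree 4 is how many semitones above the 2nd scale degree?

The scale is Db Eb F Gb Ab Bb C.
Eb up to Gb is a minor third — 3 semitones.

3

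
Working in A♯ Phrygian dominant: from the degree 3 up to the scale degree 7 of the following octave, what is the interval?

The scale runs A♯ B C𝄪 D♯ E♯ F♯ G♯.
The degree 3 is C𝄪 and the 7th scale degree (up an octave) is G♯.
From C𝄪 to G♯: 18 semitones over a twelfth = diminished.

diminished twelfth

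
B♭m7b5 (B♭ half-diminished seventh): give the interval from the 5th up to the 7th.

Spelling the chord: B♭–D♭–F♭–A♭.
That puts F♭ below A♭.
F♭ up to A♭ spans 3 letter names and 4 semitones — a major third.

major third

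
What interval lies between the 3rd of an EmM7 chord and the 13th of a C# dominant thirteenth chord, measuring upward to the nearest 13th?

The 3rd of EmM7 is G; the 13th of C# dominant thirteenth is A#.
From G to A#: 3 semitones over a second = augmented.

augmented 2nd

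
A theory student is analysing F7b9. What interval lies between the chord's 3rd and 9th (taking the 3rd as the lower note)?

diminished seventh

Spelling the chord: F A C E♭ G♭.
So we need the interval from A up to G♭.
7 letter names make it a seventh; at 9 semitones (a whole step narrower than major) the quality is diminished.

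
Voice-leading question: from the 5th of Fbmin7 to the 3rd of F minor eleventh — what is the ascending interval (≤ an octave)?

Fbmin7 has Cb as its 5th, and F minor eleventh has Ab as its 3rd.
Cb up to Ab spans 6 letter names and 9 semitones — a major sixth.

major sixth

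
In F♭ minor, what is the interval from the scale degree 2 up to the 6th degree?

F♭ natural minor: F♭ G♭ A𝄫 B𝄫 C♭ D𝄫 E𝄫.
The scale degree 2 is G♭ and the 6th degree is D𝄫.
5 letter names make it a fifth; at 6 semitones (a half step narrower than perfect) the quality is diminished.

diminished fifth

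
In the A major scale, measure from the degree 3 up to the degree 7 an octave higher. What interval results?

perfect twelfth

The scale runs A B C♯ D E F♯ G♯.
Degree 3 = C♯; 7th scale degree (up an octave) = G♯.
C♯ up to G♯ spans 12 letter names and 19 semitones — a perfect twelfth.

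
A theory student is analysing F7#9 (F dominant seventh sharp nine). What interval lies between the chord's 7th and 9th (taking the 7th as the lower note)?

A3

The chord tones of F7#9 are F–A–C–E♭–G♯.
7th = E♭; 9th = G♯.
3 letter names make it a third; at 5 semitones (a half step wider than major) the quality is augmented.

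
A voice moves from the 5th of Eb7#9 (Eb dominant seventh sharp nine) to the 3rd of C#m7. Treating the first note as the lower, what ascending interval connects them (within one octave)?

Eb7#9 (Eb dominant seventh sharp nine) has Bb as its 5th, and C#m7 has E as its 3rd.
From Bb to E: 6 semitones over a fourth = augmented.

A4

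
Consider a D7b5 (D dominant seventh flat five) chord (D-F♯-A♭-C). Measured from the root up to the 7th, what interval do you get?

m7

That puts D below C.
D up to C is 10 semitones, a half step narrower than a major seventh, so the interval is minor.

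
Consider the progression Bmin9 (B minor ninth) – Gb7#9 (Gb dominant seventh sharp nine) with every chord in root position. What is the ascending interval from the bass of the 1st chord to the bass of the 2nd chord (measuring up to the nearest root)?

The roots are B and Gb.
6 letter names make it a sixth; at 7 semitones (a whole step narrower than major) the quality is diminished.

diminished sixth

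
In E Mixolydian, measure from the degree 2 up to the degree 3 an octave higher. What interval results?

major ninth

Spelling E Mixolydian: E F♯ G♯ A B C♯ D.
So we need the interval from F♯ up to G♯.
Counting 9 letters and 14 half steps from F♯ gives a major ninth.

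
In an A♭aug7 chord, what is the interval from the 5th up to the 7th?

The chord tones of A♭7#5 (A♭ augmented seventh) are A♭-C-E-G♭.
So we need the interval from E up to G♭.
E up to G♭ is 2 semitones, a whole step narrower than a major third, so the interval is diminished.

diminished 3rd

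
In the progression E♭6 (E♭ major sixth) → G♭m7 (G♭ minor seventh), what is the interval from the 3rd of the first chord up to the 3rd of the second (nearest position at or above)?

diminished third

E♭6 (E♭ major sixth) has G as its 3rd, and G♭m7 (G♭ minor seventh) has B𝄫 as its 3rd.
G up to B𝄫 is 2 semitones, a whole step narrower than a major third, so the interval is diminished.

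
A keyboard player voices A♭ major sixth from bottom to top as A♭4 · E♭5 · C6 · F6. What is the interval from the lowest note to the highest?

major 13th

The outer voices are A♭4 and F6.
Counting 13 letters and 21 half steps from A♭ gives a major thirteenth.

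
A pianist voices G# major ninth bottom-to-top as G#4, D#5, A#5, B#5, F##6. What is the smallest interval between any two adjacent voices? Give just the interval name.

Adjacent intervals: G#4→D#5 = perfect fifth; D#5→A#5 = perfect fifth; A#5→B#5 = major second; B#5→F##6 = perfect fifth.
The smallest is A#5 to B#5, a major second (2 semitones).

major second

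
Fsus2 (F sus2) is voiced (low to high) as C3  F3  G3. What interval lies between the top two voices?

Those voices are F3 and G3.
From F to G is 2 semitones, exactly the major second.

M2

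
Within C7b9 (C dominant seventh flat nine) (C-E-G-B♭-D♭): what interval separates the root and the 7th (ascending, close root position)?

That puts C below B♭.
C up to B♭ is 10 semitones, a half step narrower than a major seventh, so the interval is minor.

minor 7th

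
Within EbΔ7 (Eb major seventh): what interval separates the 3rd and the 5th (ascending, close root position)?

Spelling the chord: Eb G Bb D.
The 3rd is G and the 5th is Bb.
3 letter names make it a third; at 3 semitones (a half step narrower than major) the quality is minor.

minor 3rd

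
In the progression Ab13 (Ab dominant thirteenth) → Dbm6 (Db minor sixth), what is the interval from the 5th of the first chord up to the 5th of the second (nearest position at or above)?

perfect 4th

Ab13 (Ab dominant thirteenth) has Eb as its 5th, and Dbm6 (Db minor sixth) has Ab as its 5th.
Eb up to Ab spans 4 letter names and 5 semitones — a perfect fourth.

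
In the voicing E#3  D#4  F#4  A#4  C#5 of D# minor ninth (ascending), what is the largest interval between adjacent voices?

Adjacent intervals: E#3→D#4 = minor seventh; D#4→F#4 = minor third; F#4→A#4 = major third; A#4→C#5 = minor third.
The largest is E#3 to D#4, a minor seventh (10 semitones).

minor seventh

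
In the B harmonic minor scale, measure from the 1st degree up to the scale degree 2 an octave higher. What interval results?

Spelling the B harmonic minor scale: B C# D E F# G A#.
The 1st degree is B and the scale degree 2 (up an octave) is C#.
Counting 9 letters and 14 half steps from B gives a major ninth.

major 9th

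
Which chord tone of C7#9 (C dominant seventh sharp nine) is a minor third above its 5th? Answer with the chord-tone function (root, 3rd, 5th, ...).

The chord tones of C7#9 (C dominant seventh sharp nine) are C-E-G-Bb-D#.
The 5th is G. A minor third above G is Bb.
Bb is the chord's 7th.

7th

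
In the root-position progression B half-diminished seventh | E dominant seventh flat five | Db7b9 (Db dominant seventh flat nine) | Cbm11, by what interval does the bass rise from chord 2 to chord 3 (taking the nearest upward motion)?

diminished seventh

The roots are E and Db.
7 letter names make it a seventh; at 9 semitones (a whole step narrower than major) the quality is diminished.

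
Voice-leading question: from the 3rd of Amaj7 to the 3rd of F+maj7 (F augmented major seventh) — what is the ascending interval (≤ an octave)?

Amaj7 has C# as its 3rd, and F+maj7 (F augmented major seventh) has A as its 3rd.
C# up to A is 8 semitones, a half step narrower than a major sixth, so the interval is minor.

m6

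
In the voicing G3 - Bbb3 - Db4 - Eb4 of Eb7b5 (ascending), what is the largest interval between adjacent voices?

Adjacent intervals: G3→Bbb3 = diminished third; Bbb3→Db4 = major third; Db4→Eb4 = major second.
The largest is Bbb3 to Db4, a major third (4 semitones).

M3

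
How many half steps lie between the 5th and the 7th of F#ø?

Spelling the chord: F# A C E.
C to E is a major third: 4 semitones.

4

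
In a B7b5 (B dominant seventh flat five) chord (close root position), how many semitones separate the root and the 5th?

The chord tones of B dominant seventh flat five are B D♯ F A.
B to F is a diminished fifth: 6 semitones.

6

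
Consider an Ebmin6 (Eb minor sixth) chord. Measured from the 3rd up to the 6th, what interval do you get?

augmented fourth

The chord tones of Eb minor sixth are Eb Gb Bb C.
So we need the interval from Gb up to C.
From Gb to C: 6 semitones over a fourth = augmented.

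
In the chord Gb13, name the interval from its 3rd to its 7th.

Spelling the chord: Gb-Bb-Db-Fb-Ab-Eb.
3rd = Bb; 7th = Fb.
5 letter names make it a fifth; at 6 semitones (a half step narrower than perfect) the quality is diminished.

diminished 5th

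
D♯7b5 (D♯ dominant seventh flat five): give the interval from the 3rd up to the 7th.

The chord tones of D♯7b5 (D♯ dominant seventh flat five) are D♯–F𝄪–A–C♯.
That puts F𝄪 below C♯.
F𝄪 up to C♯ is 6 semitones, a half step narrower than a perfect fifth, so the interval is diminished.
This 3–7 tritone is the characteristic tension at the heart of the dominant sound.

diminished fifth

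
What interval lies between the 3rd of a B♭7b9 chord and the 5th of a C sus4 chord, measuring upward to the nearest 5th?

B♭7b9 has D as its 3rd, and C sus4 has G as its 5th.
From D to G is 5 semitones, exactly the perfect fourth.

perfect fourth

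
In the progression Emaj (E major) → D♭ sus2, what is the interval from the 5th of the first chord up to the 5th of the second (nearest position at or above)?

d7

The 5th of Emaj (E major) is B; the 5th of D♭ sus2 is A♭.
From B to A♭: 9 semitones over a seventh = diminished.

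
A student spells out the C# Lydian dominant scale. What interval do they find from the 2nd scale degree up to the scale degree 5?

C# lydian dominant: C# D# E# F## G# A# B.
The 2nd scale degree is D# and the degree 5 is G#.
From D# to G# is 5 semitones, exactly the perfect fourth.

perfect fourth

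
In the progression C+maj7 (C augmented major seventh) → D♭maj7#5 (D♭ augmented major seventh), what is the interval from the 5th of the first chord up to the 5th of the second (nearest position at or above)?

minor 2nd

The 5th of C+maj7 (C augmented major seventh) is G♯; the 5th of D♭maj7#5 (D♭ augmented major seventh) is A.
G♯ up to A is 1 semitone, a half step narrower than a major second, so the interval is minor.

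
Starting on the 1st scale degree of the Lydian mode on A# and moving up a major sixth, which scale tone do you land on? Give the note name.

F##

The scale is A# B# C## D## E# F## G##.
The 1st scale degree is A#; a major sixth above that is F## — scale degree 6.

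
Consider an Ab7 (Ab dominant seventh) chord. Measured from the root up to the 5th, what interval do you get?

P5

Ab7 is spelled Ab–C–Eb–Gb.
Root = Ab; 5th = Eb.
Counting 5 letters and 7 half steps from Ab gives a perfect fifth.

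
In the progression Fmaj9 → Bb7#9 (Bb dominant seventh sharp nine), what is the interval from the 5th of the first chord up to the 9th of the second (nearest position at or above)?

augmented 1st

Fmaj9 has C as its 5th, and Bb7#9 (Bb dominant seventh sharp nine) has C# as its 9th.
1 letter names make it a unison; at 1 semitone (a half step wider than perfect) the quality is augmented.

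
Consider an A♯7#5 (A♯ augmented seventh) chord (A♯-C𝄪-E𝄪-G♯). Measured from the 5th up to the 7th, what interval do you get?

diminished third

That puts E𝄪 below G♯.
3 letter names make it a third; at 2 semitones (a whole step narrower than major) the quality is diminished.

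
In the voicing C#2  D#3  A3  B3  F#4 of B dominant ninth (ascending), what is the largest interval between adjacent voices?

major ninth

Adjacent intervals: C#2→D#3 = major ninth; D#3→A3 = diminished fifth; A3→B3 = major second; B3→F#4 = perfect fifth.
The largest is C#2 to D#3, a major ninth (14 semitones).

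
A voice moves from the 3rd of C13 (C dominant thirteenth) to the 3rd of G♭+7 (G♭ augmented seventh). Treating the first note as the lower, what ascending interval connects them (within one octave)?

The 3rd of C13 (C dominant thirteenth) is E; the 3rd of G♭+7 (G♭ augmented seventh) is B♭.
5 letter names make it a fifth; at 6 semitones (a half step narrower than perfect) the quality is diminished.

diminished fifth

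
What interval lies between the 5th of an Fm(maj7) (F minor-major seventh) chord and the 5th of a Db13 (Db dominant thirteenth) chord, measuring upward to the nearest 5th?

Fm(maj7) (F minor-major seventh) has C as its 5th, and Db13 (Db dominant thirteenth) has Ab as its 5th.
6 letter names make it a sixth; at 8 semitones (a half step narrower than major) the quality is minor.

minor sixth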